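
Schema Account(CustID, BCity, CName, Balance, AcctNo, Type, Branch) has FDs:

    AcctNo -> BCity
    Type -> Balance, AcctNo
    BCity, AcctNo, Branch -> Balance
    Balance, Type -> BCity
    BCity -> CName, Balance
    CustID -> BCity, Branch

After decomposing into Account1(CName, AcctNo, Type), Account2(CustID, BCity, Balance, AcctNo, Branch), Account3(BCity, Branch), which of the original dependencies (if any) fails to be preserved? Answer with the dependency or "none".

BCity -> CName, Balance

Check BCity → CName, Balance: no single fragment contains all of {BCity, CName, Balance}, and the restricted closure of {BCity} across the fragments never reaches {CName, Balance}.
AcctNo → BCity is preserved.
Type → Balance, AcctNo is preserved.
BCity, AcctNo, Branch → Balance is preserved.
Balance, Type → BCity is preserved.
CustID → BCity, Branch is preserved.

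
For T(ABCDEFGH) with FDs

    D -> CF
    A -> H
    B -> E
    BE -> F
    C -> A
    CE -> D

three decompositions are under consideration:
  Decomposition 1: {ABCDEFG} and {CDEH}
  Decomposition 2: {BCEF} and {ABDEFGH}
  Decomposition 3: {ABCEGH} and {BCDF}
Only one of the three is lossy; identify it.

Decomposition 2

Decomposition 1: common = {CDE}, closure = {ACDEFH} → lossless.
Decomposition 2: common = {BEF}, closure = {BEF} → lossy.
Decomposition 3: common = {BC}, closure = {ABCDEFH} → lossless.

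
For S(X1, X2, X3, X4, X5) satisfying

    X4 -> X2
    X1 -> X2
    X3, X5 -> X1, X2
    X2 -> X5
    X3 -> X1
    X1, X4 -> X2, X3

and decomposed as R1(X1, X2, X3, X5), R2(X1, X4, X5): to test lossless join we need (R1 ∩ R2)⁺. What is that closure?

X1, X2, X5

R1 ∩ R2 = {X1, X5}.
X1 → X2 applies, adding X2
Closure: {X1, X2, X5}.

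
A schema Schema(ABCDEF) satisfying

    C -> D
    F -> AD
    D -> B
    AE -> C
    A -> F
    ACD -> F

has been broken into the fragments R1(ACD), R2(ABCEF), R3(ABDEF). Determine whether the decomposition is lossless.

Yes

Chase test. Columns are ABCDEF; row i has aⱼ where attribute j ∈ Ri, else bᵢⱼ.
Initial tableau (one row per fragment):
  row 1: a1 b12 a3 a4 b15 b16
  row 2: a1 a2 a3 b24 a5 a6
  row 3: a1 a2 b33 a4 a5 a6
Rows 1 and 2 agree on C; apply C→D and equate their D entries.
Rows 1 and 2 agree on D; apply D→B and equate their B entries.
Rows 2 and 3 agree on AE; apply AE→C and equate their C entries.
Rows 1 and 2 agree on A; apply A→F and equate their F entries.
Row 2 is now all distinguished symbols — the join is lossless.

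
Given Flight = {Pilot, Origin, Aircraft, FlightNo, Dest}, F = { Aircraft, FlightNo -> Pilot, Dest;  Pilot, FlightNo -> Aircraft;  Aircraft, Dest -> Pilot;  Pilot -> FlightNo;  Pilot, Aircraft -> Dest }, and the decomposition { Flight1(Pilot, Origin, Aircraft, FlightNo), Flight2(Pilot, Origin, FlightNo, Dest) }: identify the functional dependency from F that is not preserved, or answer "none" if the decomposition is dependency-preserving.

Check Aircraft, Dest → Pilot: no single fragment contains all of {Pilot, Aircraft, Dest}, and the restricted closure of {Aircraft, Dest} across the fragments never reaches {Pilot}.
Aircraft, FlightNo → Pilot, Dest is preserved.
Pilot, FlightNo → Aircraft is preserved.
Pilot → FlightNo is preserved.
Pilot, Aircraft → Dest is preserved.

Aircraft, Dest -> Pilot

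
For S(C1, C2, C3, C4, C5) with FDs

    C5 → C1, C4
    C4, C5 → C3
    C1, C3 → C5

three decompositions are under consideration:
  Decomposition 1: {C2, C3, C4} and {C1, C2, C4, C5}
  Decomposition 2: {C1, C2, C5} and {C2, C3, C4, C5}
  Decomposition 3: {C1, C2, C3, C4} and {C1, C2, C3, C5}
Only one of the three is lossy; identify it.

Decomposition 1

Decomposition 1: common = {C2, C4}, closure = {C2, C4} → lossy.
Decomposition 2: common = {C2, C5}, closure = {C1, C2, C3, C4, C5} → lossless.
Decomposition 3: common = {C1, C2, C3}, closure = {C1, C2, C3, C4, C5} → lossless.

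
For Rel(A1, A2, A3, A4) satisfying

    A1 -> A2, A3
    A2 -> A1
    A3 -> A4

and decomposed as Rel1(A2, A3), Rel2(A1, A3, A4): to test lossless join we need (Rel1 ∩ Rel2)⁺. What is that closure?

Rel1 ∩ Rel2 = {A3}.
A3 → A4 applies, adding A4
Closure: {A3, A4}.

A3, A4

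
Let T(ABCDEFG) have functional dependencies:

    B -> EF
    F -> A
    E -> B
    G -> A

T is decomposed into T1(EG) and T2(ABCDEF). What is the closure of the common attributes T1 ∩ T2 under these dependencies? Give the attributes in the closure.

T1 ∩ T2 = {E}.
E → B applies, adding B
B → EF applies, adding F
F → A applies, adding A
Closure: {ABEF}.

ABEF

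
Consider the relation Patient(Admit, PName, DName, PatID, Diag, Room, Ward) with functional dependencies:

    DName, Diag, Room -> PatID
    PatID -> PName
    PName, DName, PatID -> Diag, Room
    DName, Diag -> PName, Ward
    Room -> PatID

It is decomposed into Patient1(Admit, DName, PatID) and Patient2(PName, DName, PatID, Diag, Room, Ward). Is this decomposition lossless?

Common attributes: Patient1 ∩ Patient2 = {DName, PatID}.
Closure of {DName, PatID}: PatID → PName applies, adding PName; PName, DName, PatID → Diag, Room applies, adding Diag, Room; DName, Diag → PName, Ward applies, adding Ward. So (DName, PatID)⁺ = {PName, DName, PatID, Diag, Room, Ward}.
This closure contains every attribute of Patient2, so Patient1 ∩ Patient2 → Patient2. The join is lossless.

Yes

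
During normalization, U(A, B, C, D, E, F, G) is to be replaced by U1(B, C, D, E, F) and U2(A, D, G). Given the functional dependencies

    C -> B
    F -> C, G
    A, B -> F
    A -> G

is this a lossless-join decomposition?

No

Common attributes: U1 ∩ U2 = {D}.
No dependency enlarges {D}, so (D)⁺ = {D}.
The closure contains neither all of U1 = {B, C, D, E, F} nor all of U2 = {A, D, G}, so the common attributes are not a superkey of either fragment. The join is lossy.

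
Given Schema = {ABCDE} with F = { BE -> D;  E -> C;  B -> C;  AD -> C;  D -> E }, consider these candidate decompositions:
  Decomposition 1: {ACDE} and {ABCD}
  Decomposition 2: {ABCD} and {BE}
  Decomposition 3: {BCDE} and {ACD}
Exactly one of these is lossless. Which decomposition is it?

Decomposition 1

Decomposition 1: common = {ACD}, closure = {ACDE} → lossless.
Decomposition 2: common = {B}, closure = {BC} → lossy.
Decomposition 3: common = {CD}, closure = {CDE} → lossy.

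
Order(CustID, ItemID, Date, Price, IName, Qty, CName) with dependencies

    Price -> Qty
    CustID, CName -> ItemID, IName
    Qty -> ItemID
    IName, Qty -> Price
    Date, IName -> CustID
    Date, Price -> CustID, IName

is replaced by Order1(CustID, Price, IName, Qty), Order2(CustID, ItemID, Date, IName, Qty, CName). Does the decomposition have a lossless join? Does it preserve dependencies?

lossless but not dependency-preserving

Lossless test: (CustID, IName, Qty)⁺ = {CustID, ItemID, Price, IName, Qty}, which contains all of one fragment — lossless.
Dependency preservation: the restricted closure of {Date, Price} across the fragments never reaches {CustID, IName}, so Date, Price → CustID, IName cannot be enforced without a join — not preserved.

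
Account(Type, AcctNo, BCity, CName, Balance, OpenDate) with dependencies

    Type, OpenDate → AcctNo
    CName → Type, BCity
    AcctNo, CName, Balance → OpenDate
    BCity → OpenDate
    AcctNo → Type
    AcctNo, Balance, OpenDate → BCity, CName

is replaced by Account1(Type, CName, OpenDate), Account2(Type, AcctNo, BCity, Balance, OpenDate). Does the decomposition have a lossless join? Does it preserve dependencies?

Lossless test: (Type, OpenDate)⁺ = {Type, AcctNo, OpenDate}, which is a superkey of neither fragment — lossy.
Dependency preservation: the restricted closure of {CName} across the fragments never reaches {Type, BCity}, so CName → Type, BCity cannot be enforced without a join — not preserved.

lossy and not dependency-preserving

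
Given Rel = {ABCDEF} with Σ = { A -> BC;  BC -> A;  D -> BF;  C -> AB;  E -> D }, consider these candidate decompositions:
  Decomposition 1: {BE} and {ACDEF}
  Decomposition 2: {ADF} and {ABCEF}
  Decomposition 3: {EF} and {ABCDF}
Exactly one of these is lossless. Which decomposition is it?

Decomposition 1

Decomposition 1: common = {E}, closure = {BDEF} → lossless.
Decomposition 2: common = {AF}, closure = {ABCF} → lossy.
Decomposition 3: common = {F}, closure = {F} → lossy.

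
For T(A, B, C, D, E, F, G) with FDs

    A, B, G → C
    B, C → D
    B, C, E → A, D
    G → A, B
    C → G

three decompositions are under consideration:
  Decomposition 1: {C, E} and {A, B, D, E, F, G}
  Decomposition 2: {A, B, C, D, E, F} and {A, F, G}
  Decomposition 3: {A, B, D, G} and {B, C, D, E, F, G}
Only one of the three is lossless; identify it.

Decomposition 1: common = {E}, closure = {E} → lossy.
Decomposition 2: common = {A, F}, closure = {A, F} → lossy.
Decomposition 3: common = {B, D, G}, closure = {A, B, C, D, G} → lossless.

Decomposition 3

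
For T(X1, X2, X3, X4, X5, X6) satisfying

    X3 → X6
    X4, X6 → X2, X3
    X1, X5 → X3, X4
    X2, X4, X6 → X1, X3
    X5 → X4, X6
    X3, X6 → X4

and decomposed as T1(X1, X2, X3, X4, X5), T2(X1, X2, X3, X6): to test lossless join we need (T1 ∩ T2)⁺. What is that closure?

X1, X2, X3, X4, X6

T1 ∩ T2 = {X1, X2, X3}.
X3 → X6 applies, adding X6
X3, X6 → X4 applies, adding X4
Closure: {X1, X2, X3, X4, X6}.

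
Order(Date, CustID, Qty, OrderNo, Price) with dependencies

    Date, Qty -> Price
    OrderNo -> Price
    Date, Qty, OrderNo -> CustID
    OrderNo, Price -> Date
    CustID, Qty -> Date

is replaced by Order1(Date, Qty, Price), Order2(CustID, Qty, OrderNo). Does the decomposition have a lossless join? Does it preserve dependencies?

lossy and not dependency-preserving

Lossless test: (Qty)⁺ = {Qty}, which is a superkey of neither fragment — lossy.
Dependency preservation: the restricted closure of {OrderNo} across the fragments never reaches {Price}, so OrderNo → Price cannot be enforced without a join — not preserved.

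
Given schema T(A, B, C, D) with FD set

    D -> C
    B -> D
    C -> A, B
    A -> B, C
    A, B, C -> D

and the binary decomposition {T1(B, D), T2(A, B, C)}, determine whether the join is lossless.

Common attributes: T1 ∩ T2 = {B}.
Closure of {B}: B → D applies, adding D; D → C applies, adding C; C → A, B applies, adding A. So (B)⁺ = {A, B, C, D}.
This closure contains every attribute of T1, so T1 ∩ T2 → T1. The join is lossless.

Yes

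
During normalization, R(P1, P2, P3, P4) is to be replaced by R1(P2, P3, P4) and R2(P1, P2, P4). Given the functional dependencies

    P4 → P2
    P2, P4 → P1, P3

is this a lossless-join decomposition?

Yes

Common attributes: R1 ∩ R2 = {P2, P4}.
Closure of {P2, P4}: P2, P4 → P1, P3 applies, adding P1, P3. So (P2, P4)⁺ = {P1, P2, P3, P4}.
This closure contains every attribute of R1, so R1 ∩ R2 → R1. The join is lossless.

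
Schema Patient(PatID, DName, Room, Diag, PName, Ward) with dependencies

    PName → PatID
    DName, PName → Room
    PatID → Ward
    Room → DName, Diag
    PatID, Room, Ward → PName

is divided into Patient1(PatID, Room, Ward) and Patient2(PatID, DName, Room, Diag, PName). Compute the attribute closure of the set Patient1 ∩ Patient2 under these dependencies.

Patient1 ∩ Patient2 = {PatID, Room}.
PatID → Ward applies, adding Ward
Room → DName, Diag applies, adding DName, Diag
PatID, Room, Ward → PName applies, adding PName
Closure: {PatID, DName, Room, Diag, PName, Ward}.

PatID, DName, Room, Diag, PName, Ward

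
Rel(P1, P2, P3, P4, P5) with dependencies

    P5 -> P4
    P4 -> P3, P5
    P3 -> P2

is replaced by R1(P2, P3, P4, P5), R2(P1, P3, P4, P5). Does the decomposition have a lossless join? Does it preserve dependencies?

lossless and dependency-preserving

Lossless test: (P3, P4, P5)⁺ = {P2, P3, P4, P5}, which contains all of one fragment — lossless.
Dependency preservation: every FD's attributes lie within a single fragment, so each can be enforced locally — preserved.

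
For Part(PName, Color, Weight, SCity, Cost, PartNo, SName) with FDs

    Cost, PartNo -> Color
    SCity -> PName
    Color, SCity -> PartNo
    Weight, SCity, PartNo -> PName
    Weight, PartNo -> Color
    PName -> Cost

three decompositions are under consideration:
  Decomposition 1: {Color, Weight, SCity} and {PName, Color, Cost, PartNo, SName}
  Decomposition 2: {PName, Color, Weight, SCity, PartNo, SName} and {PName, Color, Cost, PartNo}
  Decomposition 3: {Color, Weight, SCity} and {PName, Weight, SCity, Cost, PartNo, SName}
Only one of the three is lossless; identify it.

Decomposition 1: common = {Color}, closure = {Color} → lossy.
Decomposition 2: common = {PName, Color, PartNo}, closure = {PName, Color, Cost, PartNo} → lossless.
Decomposition 3: common = {Weight, SCity}, closure = {PName, Weight, SCity, Cost} → lossy.

Decomposition 2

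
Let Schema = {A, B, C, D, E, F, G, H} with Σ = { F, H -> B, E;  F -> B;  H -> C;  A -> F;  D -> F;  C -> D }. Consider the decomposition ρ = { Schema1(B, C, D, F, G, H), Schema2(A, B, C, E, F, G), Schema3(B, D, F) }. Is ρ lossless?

Chase test. Columns are A, B, C, D, E, F, G, H; row i has aⱼ where attribute j ∈ Schemai, else bᵢⱼ.
Initial tableau (one row per fragment):
  row 1: b11 a2 a3 a4 b15 a6 a7 a8
  row 2: a1 a2 a3 b24 a5 a6 a7 b28
  row 3: b31 a2 b33 a4 b35 a6 b37 b38
Rows 1 and 2 agree on C; apply C→D and equate their D entries.
No row becomes fully distinguished — the join is lossy.

No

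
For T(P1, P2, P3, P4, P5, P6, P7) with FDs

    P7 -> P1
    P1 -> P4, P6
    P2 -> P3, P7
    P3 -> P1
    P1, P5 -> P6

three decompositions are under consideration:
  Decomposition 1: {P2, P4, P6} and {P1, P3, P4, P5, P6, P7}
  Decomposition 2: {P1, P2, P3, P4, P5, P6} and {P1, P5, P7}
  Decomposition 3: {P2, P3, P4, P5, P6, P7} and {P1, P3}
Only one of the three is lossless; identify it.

Decomposition 1: common = {P4, P6}, closure = {P4, P6} → lossy.
Decomposition 2: common = {P1, P5}, closure = {P1, P4, P5, P6} → lossy.
Decomposition 3: common = {P3}, closure = {P1, P3, P4, P6} → lossless.

Decomposition 3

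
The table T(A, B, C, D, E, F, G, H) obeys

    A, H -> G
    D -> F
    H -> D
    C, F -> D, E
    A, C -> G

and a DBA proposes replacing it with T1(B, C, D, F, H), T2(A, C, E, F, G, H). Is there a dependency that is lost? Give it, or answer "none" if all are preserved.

A, H → G lies within T2.
D → F lies within T1.
H → D lies within T1.
C, F → D, E: restricted closure across fragments reaches D, E.
A, C → G lies within T2.
Every dependency is enforceable on the fragments, so the decomposition is dependency-preserving.

none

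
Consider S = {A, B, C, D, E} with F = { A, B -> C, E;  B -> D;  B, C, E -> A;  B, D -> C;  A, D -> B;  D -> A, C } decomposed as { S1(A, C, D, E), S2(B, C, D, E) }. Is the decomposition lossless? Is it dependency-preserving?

lossless and dependency-preserving

Lossless test: (C, D, E)⁺ = {A, B, C, D, E}, which contains all of one fragment — lossless.
Dependency preservation: A, B → C, E; B, C, E → A; A, D → B are not contained in any single fragment, but the restricted closure of each left-hand side across the fragments still reaches the right-hand side; the remaining FDs each lie inside some fragment. All dependencies are preserved.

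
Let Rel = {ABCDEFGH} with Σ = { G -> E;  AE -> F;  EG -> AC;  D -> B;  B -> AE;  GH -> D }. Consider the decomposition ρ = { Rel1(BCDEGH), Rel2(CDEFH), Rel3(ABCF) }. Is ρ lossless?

Chase test. Columns are ABCDEFGH; row i has aⱼ where attribute j ∈ Reli, else bᵢⱼ.
Initial tableau (one row per fragment):
  row 1: b11 a2 a3 a4 a5 b16 a7 a8
  row 2: b21 b22 a3 a4 a5 a6 b27 a8
  row 3: a1 a2 a3 b34 b35 a6 b37 b38
Rows 1 and 2 agree on D; apply D→B and equate their B entries.
Rows 1 and 2 agree on B; apply B→AE and equate their AE entries.
Rows 1 and 3 agree on B; apply B→AE and equate their AE entries.
Rows 1 and 2 agree on AE; apply AE→F and equate their F entries.
Row 1 is now all distinguished symbols — the join is lossless.

Yes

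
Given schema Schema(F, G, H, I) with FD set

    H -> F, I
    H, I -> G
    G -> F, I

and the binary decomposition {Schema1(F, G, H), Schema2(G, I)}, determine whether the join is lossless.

Common attributes: Schema1 ∩ Schema2 = {G}.
Closure of {G}: G → F, I applies, adding F, I. So (G)⁺ = {F, G, I}.
This closure contains every attribute of Schema2, so Schema1 ∩ Schema2 → Schema2. The join is lossless.

Yes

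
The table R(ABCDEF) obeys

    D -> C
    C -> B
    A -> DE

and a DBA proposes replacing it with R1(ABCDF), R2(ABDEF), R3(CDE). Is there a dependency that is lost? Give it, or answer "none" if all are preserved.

none

D → C lies within R1.
C → B lies within R1.
A → DE lies within R2.
Every dependency is enforceable on the fragments, so the decomposition is dependency-preserving.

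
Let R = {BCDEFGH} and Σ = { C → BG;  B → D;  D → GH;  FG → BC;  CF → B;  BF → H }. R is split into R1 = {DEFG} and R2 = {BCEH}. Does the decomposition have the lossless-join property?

Common attributes: R1 ∩ R2 = {E}.
No dependency enlarges {E}, so (E)⁺ = {E}.
The closure contains neither all of R1 = {DEFG} nor all of R2 = {BCEH}, so the common attributes are not a superkey of either fragment. The join is lossy.

No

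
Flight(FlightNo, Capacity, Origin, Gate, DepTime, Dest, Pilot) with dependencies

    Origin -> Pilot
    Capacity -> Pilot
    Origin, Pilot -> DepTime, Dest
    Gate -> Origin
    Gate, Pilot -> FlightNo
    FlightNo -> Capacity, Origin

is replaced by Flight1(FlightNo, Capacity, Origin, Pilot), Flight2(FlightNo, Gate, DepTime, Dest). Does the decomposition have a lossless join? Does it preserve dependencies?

Lossless test: (FlightNo)⁺ = {FlightNo, Capacity, Origin, DepTime, Dest, Pilot}, which contains all of one fragment — lossless.
Dependency preservation: the restricted closure of {Origin, Pilot} across the fragments never reaches {DepTime, Dest}, so Origin, Pilot → DepTime, Dest cannot be enforced without a join — not preserved.

lossless but not dependency-preserving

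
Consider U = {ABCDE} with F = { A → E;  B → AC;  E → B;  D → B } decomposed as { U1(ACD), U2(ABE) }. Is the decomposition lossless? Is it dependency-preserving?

lossless and dependency-preserving

Lossless test: (A)⁺ = {ABCE}, which contains all of one fragment — lossless.
Dependency preservation: B → AC; D → B are not contained in any single fragment, but the restricted closure of each left-hand side across the fragments still reaches the right-hand side; the remaining FDs each lie inside some fragment. All dependencies are preserved.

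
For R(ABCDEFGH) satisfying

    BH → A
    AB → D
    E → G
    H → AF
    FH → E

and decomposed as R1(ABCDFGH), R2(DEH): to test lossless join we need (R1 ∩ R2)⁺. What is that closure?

ADEFGH

R1 ∩ R2 = {DH}.
H → AF applies, adding AF
FH → E applies, adding E
E → G applies, adding G
Closure: {ADEFGH}.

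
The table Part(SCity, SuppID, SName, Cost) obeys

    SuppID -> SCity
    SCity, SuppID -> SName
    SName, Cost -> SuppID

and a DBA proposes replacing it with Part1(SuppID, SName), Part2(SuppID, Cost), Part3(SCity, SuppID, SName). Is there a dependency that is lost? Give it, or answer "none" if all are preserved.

SName, Cost -> SuppID

Check SName, Cost → SuppID: no single fragment contains all of {SuppID, SName, Cost}, and the restricted closure of {SName, Cost} across the fragments never reaches {SuppID}.
SuppID → SCity is preserved.
SCity, SuppID → SName is preserved.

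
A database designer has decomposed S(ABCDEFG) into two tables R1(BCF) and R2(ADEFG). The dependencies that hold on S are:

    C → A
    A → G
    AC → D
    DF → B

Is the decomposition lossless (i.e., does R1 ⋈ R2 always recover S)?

Common attributes: R1 ∩ R2 = {F}.
No dependency enlarges {F}, so (F)⁺ = {F}.
The closure contains neither all of R1 = {BCF} nor all of R2 = {ADEFG}, so the common attributes are not a superkey of either fragment. The join is lossy.

No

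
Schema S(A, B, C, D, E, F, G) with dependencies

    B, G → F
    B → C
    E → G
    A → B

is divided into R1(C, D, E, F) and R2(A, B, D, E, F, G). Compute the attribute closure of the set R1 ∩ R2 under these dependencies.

D, E, F, G

R1 ∩ R2 = {D, E, F}.
E → G applies, adding G
Closure: {D, E, F, G}.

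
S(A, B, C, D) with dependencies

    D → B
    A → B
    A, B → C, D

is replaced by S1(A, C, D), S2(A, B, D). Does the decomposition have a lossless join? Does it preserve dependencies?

lossless and dependency-preserving

Lossless test: (A, D)⁺ = {A, B, C, D}, which contains all of one fragment — lossless.
Dependency preservation: A, B → C, D is not contained in any single fragment, but the restricted closure of its left-hand side across the fragments still reaches the right-hand side; the remaining FDs each lie inside some fragment. All dependencies are preserved.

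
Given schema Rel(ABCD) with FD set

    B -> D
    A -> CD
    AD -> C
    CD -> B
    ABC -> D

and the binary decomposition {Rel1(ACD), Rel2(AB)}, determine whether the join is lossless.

Yes

Common attributes: Rel1 ∩ Rel2 = {A}.
Closure of {A}: A → CD applies, adding CD; CD → B applies, adding B. So (A)⁺ = {ABCD}.
This closure contains every attribute of Rel1, so Rel1 ∩ Rel2 → Rel1. The join is lossless.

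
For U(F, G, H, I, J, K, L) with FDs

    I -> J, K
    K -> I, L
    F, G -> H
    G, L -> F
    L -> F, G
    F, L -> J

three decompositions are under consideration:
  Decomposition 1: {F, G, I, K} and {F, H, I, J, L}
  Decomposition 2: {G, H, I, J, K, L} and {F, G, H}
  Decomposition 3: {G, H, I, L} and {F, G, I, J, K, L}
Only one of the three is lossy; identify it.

Decomposition 1: common = {F, I}, closure = {F, G, H, I, J, K, L} → lossless.
Decomposition 2: common = {G, H}, closure = {G, H} → lossy.
Decomposition 3: common = {G, I, L}, closure = {F, G, H, I, J, K, L} → lossless.

Decomposition 2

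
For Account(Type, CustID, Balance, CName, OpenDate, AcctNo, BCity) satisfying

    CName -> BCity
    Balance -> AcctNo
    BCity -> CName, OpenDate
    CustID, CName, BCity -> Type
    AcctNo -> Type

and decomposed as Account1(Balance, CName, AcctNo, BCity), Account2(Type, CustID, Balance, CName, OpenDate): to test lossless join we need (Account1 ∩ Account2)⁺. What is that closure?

Type, Balance, CName, OpenDate, AcctNo, BCity

Account1 ∩ Account2 = {Balance, CName}.
CName → BCity applies, adding BCity
Balance → AcctNo applies, adding AcctNo
BCity → CName, OpenDate applies, adding OpenDate
AcctNo → Type applies, adding Type
Closure: {Type, Balance, CName, OpenDate, AcctNo, BCity}.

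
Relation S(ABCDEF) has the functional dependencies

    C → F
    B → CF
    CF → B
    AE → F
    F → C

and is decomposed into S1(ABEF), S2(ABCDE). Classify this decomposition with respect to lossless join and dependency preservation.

Lossless test: (ABE)⁺ = {ABCEF}, which contains all of one fragment — lossless.
Dependency preservation: C → F; B → CF; CF → B; F → C are not contained in any single fragment, but the restricted closure of each left-hand side across the fragments still reaches the right-hand side; the remaining FDs each lie inside some fragment. All dependencies are preserved.

lossless and dependency-preserving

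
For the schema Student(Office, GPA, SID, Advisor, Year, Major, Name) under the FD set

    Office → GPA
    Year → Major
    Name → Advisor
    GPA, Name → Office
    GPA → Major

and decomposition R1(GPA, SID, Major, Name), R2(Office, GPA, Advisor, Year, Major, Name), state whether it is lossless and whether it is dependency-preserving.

lossy but dependency-preserving

Lossless test: (GPA, Major, Name)⁺ = {Office, GPA, Advisor, Major, Name}, which is a superkey of neither fragment — lossy.
Dependency preservation: every FD's attributes lie within a single fragment, so each can be enforced locally — preserved.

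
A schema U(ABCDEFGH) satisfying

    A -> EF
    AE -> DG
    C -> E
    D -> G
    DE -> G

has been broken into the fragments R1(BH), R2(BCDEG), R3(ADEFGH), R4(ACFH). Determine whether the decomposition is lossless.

Chase test. Columns are ABCDEFGH; row i has aⱼ where attribute j ∈ Ri, else bᵢⱼ.
Initial tableau (one row per fragment):
  row 1: b11 a2 b13 b14 b15 b16 b17 a8
  row 2: b21 a2 a3 a4 a5 b26 a7 b28
  row 3: a1 b32 b33 a4 a5 a6 a7 a8
  row 4: a1 b42 a3 b44 b45 a6 b47 a8
Rows 3 and 4 agree on A; apply A→EF and equate their EF entries.
Rows 3 and 4 agree on AE; apply AE→DG and equate their DG entries.
No row becomes fully distinguished — the join is lossy.

No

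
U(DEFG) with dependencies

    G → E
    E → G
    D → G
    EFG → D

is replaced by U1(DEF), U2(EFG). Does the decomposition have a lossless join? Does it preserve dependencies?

lossless and dependency-preserving

Lossless test: (EF)⁺ = {DEFG}, which contains all of one fragment — lossless.
Dependency preservation: D → G; EFG → D are not contained in any single fragment, but the restricted closure of each left-hand side across the fragments still reaches the right-hand side; the remaining FDs each lie inside some fragment. All dependencies are preserved.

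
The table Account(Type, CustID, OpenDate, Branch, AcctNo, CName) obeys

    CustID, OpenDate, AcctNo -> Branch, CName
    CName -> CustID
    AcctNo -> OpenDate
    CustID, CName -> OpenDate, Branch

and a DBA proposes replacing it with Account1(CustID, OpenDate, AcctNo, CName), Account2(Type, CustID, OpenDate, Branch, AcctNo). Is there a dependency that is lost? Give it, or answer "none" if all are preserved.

CustID, CName -> OpenDate, Branch

Check CustID, CName → OpenDate, Branch: no single fragment contains all of {CustID, OpenDate, Branch, CName}, and the restricted closure of {CustID, CName} across the fragments never reaches {OpenDate, Branch}.
CustID, OpenDate, AcctNo → Branch, CName is preserved.
CName → CustID is preserved.
AcctNo → OpenDate is preserved.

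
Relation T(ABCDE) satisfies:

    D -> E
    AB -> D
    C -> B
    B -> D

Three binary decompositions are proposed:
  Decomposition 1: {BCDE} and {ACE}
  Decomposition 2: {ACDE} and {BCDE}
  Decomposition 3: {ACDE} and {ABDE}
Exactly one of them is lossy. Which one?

Decomposition 3

Decomposition 1: common = {CE}, closure = {BCDE} → lossless.
Decomposition 2: common = {CDE}, closure = {BCDE} → lossless.
Decomposition 3: common = {ADE}, closure = {ADE} → lossy.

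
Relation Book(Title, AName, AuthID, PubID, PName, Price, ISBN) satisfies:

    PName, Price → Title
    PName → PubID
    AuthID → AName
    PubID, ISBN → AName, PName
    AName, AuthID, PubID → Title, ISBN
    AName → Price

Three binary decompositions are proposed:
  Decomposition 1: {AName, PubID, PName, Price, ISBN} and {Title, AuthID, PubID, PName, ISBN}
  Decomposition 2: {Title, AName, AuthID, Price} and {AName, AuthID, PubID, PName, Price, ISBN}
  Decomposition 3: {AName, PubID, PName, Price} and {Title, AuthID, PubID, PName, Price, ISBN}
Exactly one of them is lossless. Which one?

Decomposition 1: common = {PubID, PName, ISBN}, closure = {Title, AName, PubID, PName, Price, ISBN} → lossless.
Decomposition 2: common = {AName, AuthID, Price}, closure = {AName, AuthID, Price} → lossy.
Decomposition 3: common = {PubID, PName, Price}, closure = {Title, PubID, PName, Price} → lossy.

Decomposition 1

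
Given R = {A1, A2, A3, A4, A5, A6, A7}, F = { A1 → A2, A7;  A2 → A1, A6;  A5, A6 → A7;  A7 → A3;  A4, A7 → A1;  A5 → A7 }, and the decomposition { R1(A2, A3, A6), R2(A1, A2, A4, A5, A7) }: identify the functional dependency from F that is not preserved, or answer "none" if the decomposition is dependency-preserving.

Check A7 → A3: no single fragment contains all of {A3, A7}, and the restricted closure of {A7} across the fragments never reaches {A3}.
A1 → A2, A7 is preserved.
A2 → A1, A6 is preserved.
A5, A6 → A7 is preserved.
A4, A7 → A1 is preserved.
A5 → A7 is preserved.

A7 → A3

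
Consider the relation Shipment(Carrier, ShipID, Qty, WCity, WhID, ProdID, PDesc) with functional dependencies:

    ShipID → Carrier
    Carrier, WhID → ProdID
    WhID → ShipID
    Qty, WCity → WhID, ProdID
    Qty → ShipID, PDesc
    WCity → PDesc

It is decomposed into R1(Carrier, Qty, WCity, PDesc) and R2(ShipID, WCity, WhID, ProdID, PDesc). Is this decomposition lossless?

Common attributes: R1 ∩ R2 = {WCity, PDesc}.
No dependency enlarges {WCity, PDesc}, so (WCity, PDesc)⁺ = {WCity, PDesc}.
The closure contains neither all of R1 = {Carrier, Qty, WCity, PDesc} nor all of R2 = {ShipID, WCity, WhID, ProdID, PDesc}, so the common attributes are not a superkey of either fragment. The join is lossy.

No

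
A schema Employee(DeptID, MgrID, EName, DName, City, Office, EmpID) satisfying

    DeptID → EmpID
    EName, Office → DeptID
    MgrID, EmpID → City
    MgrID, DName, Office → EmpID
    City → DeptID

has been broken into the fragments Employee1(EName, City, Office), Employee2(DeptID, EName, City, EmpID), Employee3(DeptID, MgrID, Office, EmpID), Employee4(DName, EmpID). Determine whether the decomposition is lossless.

No

Chase test. Columns are DeptID, MgrID, EName, DName, City, Office, EmpID; row i has aⱼ where attribute j ∈ Employeei, else bᵢⱼ.
Initial tableau (one row per fragment):
  row 1: b11 b12 a3 b14 a5 a6 b17
  row 2: a1 b22 a3 b24 a5 b26 a7
  row 3: a1 a2 b33 b34 b35 a6 a7
  row 4: b41 b42 b43 a4 b45 b46 a7
Rows 1 and 2 agree on City; apply City→DeptID and equate their DeptID entries.
Rows 1 and 2 agree on DeptID; apply DeptID→EmpID and equate their EmpID entries.
No row becomes fully distinguished — the join is lossy.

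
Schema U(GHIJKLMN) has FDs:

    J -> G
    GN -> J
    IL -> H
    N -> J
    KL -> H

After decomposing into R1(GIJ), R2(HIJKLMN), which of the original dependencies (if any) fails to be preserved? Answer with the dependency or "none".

none

J → G lies within R1.
GN → J: restricted closure across fragments reaches J.
IL → H lies within R2.
N → J lies within R2.
KL → H lies within R2.
Every dependency is enforceable on the fragments, so the decomposition is dependency-preserving.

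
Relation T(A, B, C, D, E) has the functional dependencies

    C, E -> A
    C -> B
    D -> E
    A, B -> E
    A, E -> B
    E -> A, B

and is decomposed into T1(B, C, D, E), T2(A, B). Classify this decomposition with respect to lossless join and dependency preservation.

Lossless test: (B)⁺ = {B}, which is a superkey of neither fragment — lossy.
Dependency preservation: the restricted closure of {C, E} across the fragments never reaches {A}, so C, E → A cannot be enforced without a join — not preserved.

lossy and not dependency-preserving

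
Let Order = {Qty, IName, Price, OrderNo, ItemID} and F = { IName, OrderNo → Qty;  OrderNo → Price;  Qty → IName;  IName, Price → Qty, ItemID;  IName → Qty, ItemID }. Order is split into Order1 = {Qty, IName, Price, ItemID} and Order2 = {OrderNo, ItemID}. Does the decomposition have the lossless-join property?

Common attributes: Order1 ∩ Order2 = {ItemID}.
No dependency enlarges {ItemID}, so (ItemID)⁺ = {ItemID}.
The closure contains neither all of Order1 = {Qty, IName, Price, ItemID} nor all of Order2 = {OrderNo, ItemID}, so the common attributes are not a superkey of either fragment. The join is lossy.

No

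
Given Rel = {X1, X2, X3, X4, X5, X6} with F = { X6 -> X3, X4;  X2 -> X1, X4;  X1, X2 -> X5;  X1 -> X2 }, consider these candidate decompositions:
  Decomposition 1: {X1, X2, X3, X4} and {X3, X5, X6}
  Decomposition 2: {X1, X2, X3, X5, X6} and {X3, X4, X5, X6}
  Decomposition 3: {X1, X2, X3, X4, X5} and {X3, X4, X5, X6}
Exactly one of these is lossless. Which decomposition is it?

Decomposition 2

Decomposition 1: common = {X3}, closure = {X3} → lossy.
Decomposition 2: common = {X3, X5, X6}, closure = {X3, X4, X5, X6} → lossless.
Decomposition 3: common = {X3, X4, X5}, closure = {X3, X4, X5} → lossy.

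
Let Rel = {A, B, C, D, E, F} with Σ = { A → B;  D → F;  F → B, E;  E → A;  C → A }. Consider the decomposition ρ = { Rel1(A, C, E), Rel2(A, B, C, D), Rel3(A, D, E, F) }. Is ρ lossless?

Yes

Chase test. Columns are A, B, C, D, E, F; row i has aⱼ where attribute j ∈ Reli, else bᵢⱼ.
Initial tableau (one row per fragment):
  row 1: a1 b12 a3 b14 a5 b16
  row 2: a1 a2 a3 a4 b25 b26
  row 3: a1 b32 b33 a4 a5 a6
Rows 1 and 2 agree on A; apply A→B and equate their B entries.
Rows 1 and 3 agree on A; apply A→B and equate their B entries.
Rows 2 and 3 agree on D; apply D→F and equate their F entries.
Rows 2 and 3 agree on F; apply F→B, E and equate their B, E entries.
Row 2 is now all distinguished symbols — the join is lossless.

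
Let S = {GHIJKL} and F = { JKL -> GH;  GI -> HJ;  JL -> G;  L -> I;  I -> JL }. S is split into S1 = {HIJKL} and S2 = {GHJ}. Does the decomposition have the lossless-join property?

No

Common attributes: S1 ∩ S2 = {HJ}.
No dependency enlarges {HJ}, so (HJ)⁺ = {HJ}.
The closure contains neither all of S1 = {HIJKL} nor all of S2 = {GHJ}, so the common attributes are not a superkey of either fragment. The join is lossy.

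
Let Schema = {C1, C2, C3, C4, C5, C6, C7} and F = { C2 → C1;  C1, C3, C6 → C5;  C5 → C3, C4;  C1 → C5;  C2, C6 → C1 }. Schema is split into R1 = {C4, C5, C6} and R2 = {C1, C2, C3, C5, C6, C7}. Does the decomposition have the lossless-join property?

Yes

Common attributes: R1 ∩ R2 = {C5, C6}.
Closure of {C5, C6}: C5 → C3, C4 applies, adding C3, C4. So (C5, C6)⁺ = {C3, C4, C5, C6}.
This closure contains every attribute of R1, so R1 ∩ R2 → R1. The join is lossless.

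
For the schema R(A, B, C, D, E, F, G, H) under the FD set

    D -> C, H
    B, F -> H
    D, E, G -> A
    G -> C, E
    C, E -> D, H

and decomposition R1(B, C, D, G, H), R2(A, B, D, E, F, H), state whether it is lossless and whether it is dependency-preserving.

Lossless test: (B, D, H)⁺ = {B, C, D, H}, which is a superkey of neither fragment — lossy.
Dependency preservation: the restricted closure of {D, E, G} across the fragments never reaches {A}, so D, E, G → A cannot be enforced without a join — not preserved.

lossy and not dependency-preserving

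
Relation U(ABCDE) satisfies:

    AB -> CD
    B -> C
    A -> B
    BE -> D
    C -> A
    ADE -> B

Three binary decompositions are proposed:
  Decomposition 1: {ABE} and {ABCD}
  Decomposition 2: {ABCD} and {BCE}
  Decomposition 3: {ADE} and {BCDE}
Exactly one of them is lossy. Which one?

Decomposition 3

Decomposition 1: common = {AB}, closure = {ABCD} → lossless.
Decomposition 2: common = {BC}, closure = {ABCD} → lossless.
Decomposition 3: common = {DE}, closure = {DE} → lossy.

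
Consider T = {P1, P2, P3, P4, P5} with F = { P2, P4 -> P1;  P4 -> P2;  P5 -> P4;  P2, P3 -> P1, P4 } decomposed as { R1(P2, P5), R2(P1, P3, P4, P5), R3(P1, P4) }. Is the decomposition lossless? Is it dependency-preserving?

Lossless test (chase): Rows 2 and 3 agree on P4; apply P4→P2 and equate their P2 entries. Rows 1 and 2 agree on P5; apply P5→P4 and equate their P4 entries. Rows 1 and 2 agree on P4; apply P4→P2 and equate their P2 entries. Rows 1 and 2 agree on P2, P4; apply P2, P4→P1 and equate their P1 entries. Row 2 is now all distinguished symbols — the join is lossless.
Dependency preservation: the restricted closure of {P4} across the fragments never reaches {P2}, so P4 → P2 cannot be enforced without a join — not preserved.

lossless but not dependency-preserving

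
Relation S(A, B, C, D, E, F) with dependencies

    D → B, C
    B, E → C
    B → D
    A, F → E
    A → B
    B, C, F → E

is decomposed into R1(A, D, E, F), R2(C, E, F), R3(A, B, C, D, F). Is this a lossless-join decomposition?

Chase test. Columns are A, B, C, D, E, F; row i has aⱼ where attribute j ∈ Ri, else bᵢⱼ.
Initial tableau (one row per fragment):
  row 1: a1 b12 b13 a4 a5 a6
  row 2: b21 b22 a3 b24 a5 a6
  row 3: a1 a2 a3 a4 b35 a6
Rows 1 and 3 agree on D; apply D→B, C and equate their B, C entries.
Rows 1 and 3 agree on A, F; apply A, F→E and equate their E entries.
Row 1 is now all distinguished symbols — the join is lossless.

Yes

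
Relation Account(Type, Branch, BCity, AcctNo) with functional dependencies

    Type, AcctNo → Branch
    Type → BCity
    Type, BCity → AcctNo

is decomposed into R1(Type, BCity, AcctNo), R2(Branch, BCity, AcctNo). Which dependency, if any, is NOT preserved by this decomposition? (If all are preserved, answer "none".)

Check Type, AcctNo → Branch: no single fragment contains all of {Type, Branch, AcctNo}, and the restricted closure of {Type, AcctNo} across the fragments never reaches {Branch}.
Type → BCity is preserved.
Type, BCity → AcctNo is preserved.

Type, AcctNo → Branch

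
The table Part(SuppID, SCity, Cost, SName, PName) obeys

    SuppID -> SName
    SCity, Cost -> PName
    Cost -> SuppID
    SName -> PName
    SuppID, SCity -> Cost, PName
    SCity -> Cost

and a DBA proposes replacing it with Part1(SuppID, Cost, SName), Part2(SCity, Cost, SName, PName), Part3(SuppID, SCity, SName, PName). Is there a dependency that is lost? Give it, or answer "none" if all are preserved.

SuppID → SName lies within Part1.
SCity, Cost → PName lies within Part2.
Cost → SuppID lies within Part1.
SName → PName lies within Part2.
SuppID, SCity → Cost, PName: restricted closure across fragments reaches Cost, PName.
SCity → Cost lies within Part2.
Every dependency is enforceable on the fragments, so the decomposition is dependency-preserving.

none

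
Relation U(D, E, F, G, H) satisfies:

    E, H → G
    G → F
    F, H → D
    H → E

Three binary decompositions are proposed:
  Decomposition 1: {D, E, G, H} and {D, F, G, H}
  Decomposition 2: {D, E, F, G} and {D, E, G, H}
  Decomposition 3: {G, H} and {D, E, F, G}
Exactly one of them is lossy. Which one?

Decomposition 3

Decomposition 1: common = {D, G, H}, closure = {D, E, F, G, H} → lossless.
Decomposition 2: common = {D, E, G}, closure = {D, E, F, G} → lossless.
Decomposition 3: common = {G}, closure = {F, G} → lossy.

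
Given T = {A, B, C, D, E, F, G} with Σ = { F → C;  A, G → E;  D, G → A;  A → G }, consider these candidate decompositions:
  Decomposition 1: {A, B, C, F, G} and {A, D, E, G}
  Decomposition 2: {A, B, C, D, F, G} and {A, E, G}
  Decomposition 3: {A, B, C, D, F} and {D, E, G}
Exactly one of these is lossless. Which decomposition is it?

Decomposition 1: common = {A, G}, closure = {A, E, G} → lossy.
Decomposition 2: common = {A, G}, closure = {A, E, G} → lossless.
Decomposition 3: common = {D}, closure = {D} → lossy.

Decomposition 2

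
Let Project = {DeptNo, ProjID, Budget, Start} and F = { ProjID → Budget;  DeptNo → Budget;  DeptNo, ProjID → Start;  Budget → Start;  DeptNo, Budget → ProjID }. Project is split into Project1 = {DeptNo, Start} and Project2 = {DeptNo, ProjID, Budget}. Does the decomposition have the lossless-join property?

Common attributes: Project1 ∩ Project2 = {DeptNo}.
Closure of {DeptNo}: DeptNo → Budget applies, adding Budget; Budget → Start applies, adding Start; DeptNo, Budget → ProjID applies, adding ProjID. So (DeptNo)⁺ = {DeptNo, ProjID, Budget, Start}.
This closure contains every attribute of Project1, so Project1 ∩ Project2 → Project1. The join is lossless.

Yes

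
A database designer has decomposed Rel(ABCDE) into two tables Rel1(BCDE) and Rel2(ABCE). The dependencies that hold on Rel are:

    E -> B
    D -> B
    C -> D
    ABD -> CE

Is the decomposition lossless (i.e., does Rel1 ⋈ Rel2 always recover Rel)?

Common attributes: Rel1 ∩ Rel2 = {BCE}.
Closure of {BCE}: C → D applies, adding D. So (BCE)⁺ = {BCDE}.
This closure contains every attribute of Rel1, so Rel1 ∩ Rel2 → Rel1. The join is lossless.

Yes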